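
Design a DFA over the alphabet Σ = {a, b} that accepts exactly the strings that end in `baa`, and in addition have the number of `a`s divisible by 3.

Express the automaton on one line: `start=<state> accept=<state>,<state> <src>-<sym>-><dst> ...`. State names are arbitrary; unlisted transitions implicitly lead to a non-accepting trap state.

Build one automaton per condition and run them in lockstep. One (4 states) tracks how much of the suffix `baa` has currently been matched; the other (3 states) tracks the count of `a`s modulo 3. Each combined state is a pair, one component from each; accept when both components accept. After merging equivalent states the machine shrinks.
With 6 states:
        a   b  
>  s0   s1  s0 
   s1   s2  s3 
   s2   s0  s2 
   s3   s4  s3 
   s4   s5  s2 
 * s5   s1  s0 
(> = start, * = accepting)

start=s0 accept=s5 s0-a->s1 s0-b->s0 s1-a->s2 s1-b->s3 s2-a->s0 s2-b->s2 s3-a->s4 s3-b->s3 s4-a->s5 s4-b->s2 s5-a->s1 s5-b->s0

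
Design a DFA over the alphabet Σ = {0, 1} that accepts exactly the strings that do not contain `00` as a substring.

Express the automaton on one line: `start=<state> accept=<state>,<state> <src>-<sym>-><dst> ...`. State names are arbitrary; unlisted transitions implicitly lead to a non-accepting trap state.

start=A accept=A,B A-0->B A-1->A B-0->C B-1->A C-0->C C-1->C

Track partial matches of the forbidden pattern `00`. State C is a dead state reached once `00` has occurred; every other state accepts. A means no part of `00` is currently matched.
A 3-state machine:
       0  1 
>* A   B  A 
 * B   C  A 
   C   C  C 
(> = start, * = accepting)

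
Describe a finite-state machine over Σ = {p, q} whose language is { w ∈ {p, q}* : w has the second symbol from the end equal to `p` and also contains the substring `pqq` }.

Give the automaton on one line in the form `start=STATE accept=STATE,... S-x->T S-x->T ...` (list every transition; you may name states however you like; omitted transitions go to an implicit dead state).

start=A accept=F,G A-p->B A-q->A B-p->B B-q->C C-p->B C-q->D D-p->E D-q->D E-p->F E-q->G F-p->F F-q->G G-p->E G-q->D

Build one automaton per condition and run them in lockstep. The first has 7 states tracking the last 2 symbols read; the second has 4 states tracking whether and how much of `pqq` has been seen. A product state is a pair (one from each), accepting exactly when both do. After merging equivalent states the machine shrinks.
A 7-state machine:
       p  q 
>  A   B  A 
   B   B  C 
   C   B  D 
   D   E  D 
   E   F  G 
 * F   F  G 
 * G   E  D 
(> = start, * = accepting)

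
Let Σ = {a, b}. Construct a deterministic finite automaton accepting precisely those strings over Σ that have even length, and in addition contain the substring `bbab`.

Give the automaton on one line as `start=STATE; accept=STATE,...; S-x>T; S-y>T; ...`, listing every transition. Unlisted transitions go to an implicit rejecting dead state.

start=s0; accept=s8; s0-a>s1; s0-b>s2; s1-a>s0; s1-b>s3; s2-a>s0; s2-b>s4; s3-a>s1; s3-b>s5; s4-a>s6; s4-b>s5; s5-a>s7; s5-b>s4; s6-a>s0; s6-b>s8; s7-a>s1; s7-b>s9; s8-a>s9; s8-b>s9; s9-a>s8; s9-b>s8

Build one automaton per condition and run them in lockstep. The first has 2 states tracking the input length modulo 2; the second has 5 states tracking whether and how much of `bbab` has been seen. A product state is a pair (one from each), accepting exactly when both do.
10 states suffice.
        a   b  
>  s0   s1  s2 
   s1   s0  s3 
   s2   s0  s4 
   s3   s1  s5 
   s4   s6  s5 
   s5   s7  s4 
   s6   s0  s8 
   s7   s1  s9 
 * s8   s9  s9 
   s9   s8  s8 
(> = start, * = accepting)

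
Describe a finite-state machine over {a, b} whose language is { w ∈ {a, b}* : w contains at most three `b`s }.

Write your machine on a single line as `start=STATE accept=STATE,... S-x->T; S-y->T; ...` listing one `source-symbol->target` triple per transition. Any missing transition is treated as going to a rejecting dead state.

Only the number of `b`s matters, and only up to 4. Make a chain q0 → q1 → q2 → q3 → q4 advanced by each `b` (with q4 absorbing); every other symbol self-loops. The accepting set is {q0, q1, q2, q3}.
        a   b  
>* q0   q0  q1 
 * q1   q1  q2 
 * q2   q2  q3 
 * q3   q3  q4 
   q4   q4  q4 
(> = start, * = accepting)

start=q0; accept=q0,q1,q2,q3; q0-a->q0; q0-b->q1; q1-a->q1; q1-b->q2; q2-a->q2; q2-b->q3; q3-a->q3; q3-b->q4; q4-a->q4; q4-b->q4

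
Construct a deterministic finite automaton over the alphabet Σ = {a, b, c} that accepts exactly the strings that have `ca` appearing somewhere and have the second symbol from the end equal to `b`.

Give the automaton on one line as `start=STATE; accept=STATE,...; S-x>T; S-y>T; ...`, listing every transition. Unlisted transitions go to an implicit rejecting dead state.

start=q0; accept=q4,q5; q0-a>q0; q0-b>q0; q0-c>q1; q1-a>q2; q1-b>q0; q1-c>q1; q2-a>q2; q2-b>q3; q2-c>q2; q3-a>q4; q3-b>q5; q3-c>q4; q4-a>q2; q4-b>q3; q4-c>q2; q5-a>q4; q5-b>q5; q5-c>q4

Handle the two conditions separately and then intersect. One (3 states) tracks whether and how much of `ca` has been seen; the other (13 states) tracks the last 2 symbols read. Each combined state is a pair, one component from each; accept when both components accept. Equivalent product states are then merged.
A 6-state machine:
        a   b   c  
>  q0   q0  q0  q1 
   q1   q2  q0  q1 
   q2   q2  q3  q2 
   q3   q4  q5  q4 
 * q4   q2  q3  q2 
 * q5   q4  q5  q4 
(> = start, * = accepting)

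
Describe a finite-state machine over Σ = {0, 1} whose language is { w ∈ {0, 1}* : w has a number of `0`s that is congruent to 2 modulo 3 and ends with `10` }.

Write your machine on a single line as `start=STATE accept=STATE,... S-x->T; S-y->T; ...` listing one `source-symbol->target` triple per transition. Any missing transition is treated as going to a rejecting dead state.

start=s0; accept=s4; s0-0->s1; s0-1->s0; s1-0->s2; s1-1->s3; s2-0->s0; s2-1->s2; s3-0->s4; s3-1->s3; s4-0->s0; s4-1->s2

Run two small machines in parallel and take their product. One (3 states) tracks the count of `0`s modulo 3; the other (3 states) tracks how much of the suffix `10` has currently been matched. Each combined state is a pair, one component from each; accept when both components accept. Minimizing collapses redundant product states.
        0   1  
>  s0   s1  s0 
   s1   s2  s3 
   s2   s0  s2 
   s3   s4  s3 
 * s4   s0  s2 
(> = start, * = accepting)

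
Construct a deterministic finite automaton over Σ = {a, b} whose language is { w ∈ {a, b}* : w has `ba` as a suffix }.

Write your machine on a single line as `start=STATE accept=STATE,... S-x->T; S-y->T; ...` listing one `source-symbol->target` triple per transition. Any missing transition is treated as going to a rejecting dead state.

Remember how much of `ba` the current input suffix matches. State q0 means no match yet; q1 means the last symbol is `b`; q2 means the last 2 symbols are `ba`. Only q2 accepts. On a mismatch, fall back to the longest proper suffix that is still a prefix of `ba`.
3 states suffice.
        a   b  
>  q0   q0  q1 
   q1   q2  q1 
 * q2   q0  q1 
(> = start, * = accepting)

start=q0; accept=q2; q0-a->q0; q0-b->q1; q1-a->q2; q1-b->q1; q2-a->q0; q2-b->q1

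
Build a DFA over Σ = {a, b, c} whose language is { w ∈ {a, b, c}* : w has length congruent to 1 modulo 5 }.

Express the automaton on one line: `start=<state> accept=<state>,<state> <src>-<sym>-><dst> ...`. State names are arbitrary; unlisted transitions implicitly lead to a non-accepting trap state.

Only the length mod 5 matters, so use a 5-cycle: from any state, every input symbol moves to the next state, wrapping s4 back to s0. Mark s1 accepting.
5 states suffice.
        a   b   c  
>  s0   s1  s1  s1 
 * s1   s2  s2  s2 
   s2   s3  s3  s3 
   s3   s4  s4  s4 
   s4   s0  s0  s0 
(> = start, * = accepting)

start=s0 accept=s1 s0-a->s1 s0-b->s1 s0-c->s1 s1-a->s2 s1-b->s2 s1-c->s2 s2-a->s3 s2-b->s3 s2-c->s3 s3-a->s4 s3-b->s4 s3-c->s4 s4-a->s0 s4-b->s0 s4-c->s0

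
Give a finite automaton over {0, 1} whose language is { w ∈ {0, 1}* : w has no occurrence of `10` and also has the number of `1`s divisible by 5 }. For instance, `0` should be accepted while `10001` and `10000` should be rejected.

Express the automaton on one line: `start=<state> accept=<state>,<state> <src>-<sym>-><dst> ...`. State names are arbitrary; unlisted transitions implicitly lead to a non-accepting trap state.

start=s0 accept=s0,s9 s0-0->s0 s0-1->s1 s1-0->s2 s1-1->s3 s2-0->s2 s2-1->s4 s3-0->s4 s3-1->s5 s4-0->s4 s4-1->s6 s5-0->s6 s5-1->s7 s6-0->s6 s6-1->s8 s7-0->s8 s7-1->s9 s8-0->s8 s8-1->s10 s9-0->s10 s9-1->s1 s10-0->s10 s10-1->s2

Build one automaton per condition and run them in lockstep. One (3 states) tracks partial matches of the forbidden pattern `10`; the other (5 states) tracks the count of `1`s modulo 5. Each combined state is a pair, one component from each; accept when both components accept.
          0    1  
>* s0     s0   s1 
   s1     s2   s3 
   s2     s2   s4 
   s3     s4   s5 
   s4     s4   s6 
   s5     s6   s7 
   s6     s6   s8 
   s7     s8   s9 
   s8     s8  s10 
 * s9    s10   s1 
   s10   s10   s2 
(> = start, * = accepting)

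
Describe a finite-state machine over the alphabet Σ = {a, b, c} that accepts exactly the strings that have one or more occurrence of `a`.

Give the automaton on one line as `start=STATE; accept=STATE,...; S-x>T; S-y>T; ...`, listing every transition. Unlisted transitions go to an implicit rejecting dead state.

start=q0; accept=q1,q2; q0-a>q1; q0-b>q0; q0-c>q0; q1-a>q2; q1-b>q1; q1-c>q1; q2-a>q2; q2-b>q2; q2-c>q2

Only the number of `a`s matters, and only up to 2. Make a chain q0 → q1 → q2 advanced by each `a` (with q2 absorbing); every other symbol self-loops. The accepting set is {q1, q2}.
With 3 states:
        a   b   c  
>  q0   q1  q0  q0 
 * q1   q2  q1  q1 
 * q2   q2  q2  q2 
(> = start, * = accepting)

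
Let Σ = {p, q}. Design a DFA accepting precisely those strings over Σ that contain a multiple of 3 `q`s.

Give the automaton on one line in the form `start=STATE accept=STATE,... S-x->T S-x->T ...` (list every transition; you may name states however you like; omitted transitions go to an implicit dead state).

start=S0 accept=S0 S0-p->S0 S0-q->S1 S1-p->S1 S1-q->S2 S2-p->S2 S2-q->S0

Keep the running count of `q`s modulo 3: each `q` advances along the cycle S0 → S1 → S2 → S0 while other symbols loop. Accept at S0.
With 3 states:
        p   q  
>* S0   S0  S1 
   S1   S1  S2 
   S2   S2  S0 
(> = start, * = accepting)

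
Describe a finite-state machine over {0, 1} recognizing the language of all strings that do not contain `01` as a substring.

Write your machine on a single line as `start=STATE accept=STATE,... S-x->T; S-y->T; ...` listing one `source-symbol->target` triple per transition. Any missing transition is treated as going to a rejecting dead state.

start=q0; accept=q0,q1; q0-0->q1; q0-1->q0; q1-0->q1; q1-1->q2; q2-0->q2; q2-1->q2

This is the complement of 'contains `01`'. Use the same substring-matching states — q0 through q2 holding how much of `01` has just been matched — but flip the accepting set: everything except the trap q2 accepts.
3 states suffice.
        0   1  
>* q0   q1  q0 
 * q1   q1  q2 
   q2   q2  q2 
(> = start, * = accepting)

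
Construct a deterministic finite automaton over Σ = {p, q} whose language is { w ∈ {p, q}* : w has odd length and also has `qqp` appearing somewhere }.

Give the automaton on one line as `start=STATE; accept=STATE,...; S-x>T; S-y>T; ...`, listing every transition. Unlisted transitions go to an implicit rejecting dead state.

start=s0; accept=s6; s0-p>s1; s0-q>s2; s1-p>s0; s1-q>s3; s2-p>s0; s2-q>s4; s3-p>s1; s3-q>s5; s4-p>s6; s4-q>s5; s5-p>s7; s5-q>s4; s6-p>s7; s6-q>s7; s7-p>s6; s7-q>s6

Run two small machines in parallel and take their product. The first has 2 states tracking the input length modulo 2; the second has 4 states tracking whether and how much of `qqp` has been seen. A product state is a pair (one from each), accepting exactly when both do.
With 8 states:
        p   q  
>  s0   s1  s2 
   s1   s0  s3 
   s2   s0  s4 
   s3   s1  s5 
   s4   s6  s5 
   s5   s7  s4 
 * s6   s7  s7 
   s7   s6  s6 
(> = start, * = accepting)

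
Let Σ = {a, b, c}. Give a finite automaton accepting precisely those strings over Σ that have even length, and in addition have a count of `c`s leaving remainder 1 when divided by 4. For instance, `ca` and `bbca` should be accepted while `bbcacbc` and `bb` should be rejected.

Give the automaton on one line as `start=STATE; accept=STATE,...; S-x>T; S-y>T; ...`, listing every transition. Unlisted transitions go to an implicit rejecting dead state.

start=S0; accept=S3; S0-a>S1; S0-b>S1; S0-c>S2; S1-a>S0; S1-b>S0; S1-c>S3; S2-a>S3; S2-b>S3; S2-c>S4; S3-a>S2; S3-b>S2; S3-c>S5; S4-a>S5; S4-b>S5; S4-c>S6; S5-a>S4; S5-b>S4; S5-c>S7; S6-a>S7; S6-b>S7; S6-c>S0; S7-a>S6; S7-b>S6; S7-c>S1

Build one automaton per condition and run them in lockstep. The first has 2 states tracking the input length modulo 2; the second has 4 states tracking the count of `c`s modulo 4. A product state is a pair (one from each), accepting exactly when both do.
With 8 states:
        a   b   c  
>  S0   S1  S1  S2 
   S1   S0  S0  S3 
   S2   S3  S3  S4 
 * S3   S2  S2  S5 
   S4   S5  S5  S6 
   S5   S4  S4  S7 
   S6   S7  S7  S0 
   S7   S6  S6  S1 
(> = start, * = accepting)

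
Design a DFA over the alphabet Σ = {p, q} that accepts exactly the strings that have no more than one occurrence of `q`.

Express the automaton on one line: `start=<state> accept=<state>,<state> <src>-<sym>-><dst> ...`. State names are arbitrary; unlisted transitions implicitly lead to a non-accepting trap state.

start=A accept=A,B A-p->A A-q->B B-p->B B-q->C C-p->C C-q->C

Only the number of `q`s matters, and only up to 2. Make a chain A → B → C advanced by each `q` (with C absorbing); every other symbol self-loops. The accepting set is {A, B}.
3 states suffice.
       p  q 
>* A   A  B 
 * B   B  C 
   C   C  C 
(> = start, * = accepting)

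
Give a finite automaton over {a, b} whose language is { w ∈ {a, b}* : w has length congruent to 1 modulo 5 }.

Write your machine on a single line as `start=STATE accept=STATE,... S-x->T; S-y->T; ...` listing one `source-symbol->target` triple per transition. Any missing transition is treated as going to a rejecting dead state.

Count input length modulo 5: every symbol advances one step around the cycle q0 → q1 → q2 → q3 → q4 → q0. Accept at q1.
        a   b  
>  q0   q1  q1 
 * q1   q2  q2 
   q2   q3  q3 
   q3   q4  q4 
   q4   q0  q0 
(> = start, * = accepting)

start=q0; accept=q1; q0-a->q1; q0-b->q1; q1-a->q2; q1-b->q2; q2-a->q3; q2-b->q3; q3-a->q4; q3-b->q4; q4-a->q0; q4-b->q0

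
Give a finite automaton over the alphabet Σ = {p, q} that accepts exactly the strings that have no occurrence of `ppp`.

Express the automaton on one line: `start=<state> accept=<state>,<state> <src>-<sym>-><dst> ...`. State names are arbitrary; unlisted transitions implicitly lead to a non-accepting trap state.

start=S0 accept=S0,S1,S2 S0-p->S1 S0-q->S0 S1-p->S2 S1-q->S0 S2-p->S3 S2-q->S0 S3-p->S3 S3-q->S3

This is the complement of 'contains `ppp`'. Use the same substring-matching states — S0 through S3 holding how much of `ppp` has just been matched — but flip the accepting set: everything except the trap S3 accepts.
With 4 states:
        p   q  
>* S0   S1  S0 
 * S1   S2  S0 
 * S2   S3  S0 
   S3   S3  S3 
(> = start, * = accepting)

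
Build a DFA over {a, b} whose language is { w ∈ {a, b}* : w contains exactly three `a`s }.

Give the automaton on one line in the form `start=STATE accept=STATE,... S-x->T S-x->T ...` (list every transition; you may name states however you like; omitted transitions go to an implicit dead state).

Only the number of `a`s matters, and only up to 4. Make a chain S0 → S1 → S2 → S3 → S4 advanced by each `a` (with S4 absorbing); every other symbol self-loops. The accepting set is {S3}.
A 5-state machine:
        a   b  
>  S0   S1  S0 
   S1   S2  S1 
   S2   S3  S2 
 * S3   S4  S3 
   S4   S4  S4 
(> = start, * = accepting)

start=S0 accept=S3 S0-a->S1 S0-b->S0 S1-a->S2 S1-b->S1 S2-a->S3 S2-b->S2 S3-a->S4 S3-b->S3 S4-a->S4 S4-b->S4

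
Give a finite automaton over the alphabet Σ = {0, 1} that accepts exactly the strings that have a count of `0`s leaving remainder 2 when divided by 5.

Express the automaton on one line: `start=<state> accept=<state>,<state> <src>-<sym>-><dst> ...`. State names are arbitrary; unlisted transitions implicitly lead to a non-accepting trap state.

start=q0 accept=q2 q0-0->q1 q0-1->q0 q1-0->q2 q1-1->q1 q2-0->q3 q2-1->q2 q3-0->q4 q3-1->q3 q4-0->q0 q4-1->q4

The only thing that matters is how many `0`s have appeared, reduced mod 5. Use one state per residue: q0 for 0, …, q4 for 4. Reading `0` moves to the next residue; anything else stays put. q2 is accepting.
A 5-state machine:
        0   1  
>  q0   q1  q0 
   q1   q2  q1 
 * q2   q3  q2 
   q3   q4  q3 
   q4   q0  q4 
(> = start, * = accepting)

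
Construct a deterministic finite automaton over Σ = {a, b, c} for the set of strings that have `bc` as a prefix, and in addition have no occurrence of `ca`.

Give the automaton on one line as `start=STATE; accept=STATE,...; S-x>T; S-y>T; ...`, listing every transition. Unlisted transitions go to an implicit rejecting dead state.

Handle the two conditions separately and then intersect. One (4 states) tracks whether the input so far still matches the prefix `bc`; the other (3 states) tracks partial matches of the forbidden pattern `ca`. Each combined state is a pair, one component from each; accept when both components accept. After merging equivalent states the machine shrinks.
With 5 states:
        a   b   c  
>  q0   q1  q2  q1 
   q1   q1  q1  q1 
   q2   q1  q1  q3 
 * q3   q1  q4  q3 
 * q4   q4  q4  q3 
(> = start, * = accepting)

start=q0; accept=q3,q4; q0-a>q1; q0-b>q2; q0-c>q1; q1-a>q1; q1-b>q1; q1-c>q1; q2-a>q1; q2-b>q1; q2-c>q3; q3-a>q1; q3-b>q4; q3-c>q3; q4-a>q4; q4-b>q4; q4-c>q3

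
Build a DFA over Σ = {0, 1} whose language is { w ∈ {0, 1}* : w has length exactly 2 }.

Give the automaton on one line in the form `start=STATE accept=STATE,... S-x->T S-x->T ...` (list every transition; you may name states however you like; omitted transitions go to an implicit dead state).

We only need to distinguish lengths 0, 1, …, 2, and '>2'. Chain S0 → S1 → S2 → S3 on every symbol, with S3 looping. Accepting states: {S2}.
A 4-state machine:
        0   1  
>  S0   S1  S1 
   S1   S2  S2 
 * S2   S3  S3 
   S3   S3  S3 
(> = start, * = accepting)

start=S0 accept=S2 S0-0->S1 S0-1->S1 S1-0->S2 S1-1->S2 S2-0->S3 S2-1->S3 S3-0->S3 S3-1->S3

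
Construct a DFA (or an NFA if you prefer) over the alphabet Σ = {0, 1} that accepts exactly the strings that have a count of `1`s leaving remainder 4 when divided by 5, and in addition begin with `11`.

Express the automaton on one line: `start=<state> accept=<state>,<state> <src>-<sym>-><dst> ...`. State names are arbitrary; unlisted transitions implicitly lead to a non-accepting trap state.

Handle the two conditions separately and then intersect. The first has 5 states tracking the count of `1`s modulo 5; the second has 4 states tracking whether the input so far still matches the prefix `11`. A product state is a pair (one from each), accepting exactly when both do.
12 states suffice.
       0  1 
>  A   B  C 
   B   B  D 
   C   D  E 
   D   D  F 
   E   E  G 
   F   F  H 
   G   G  I 
   H   H  J 
 * I   I  K 
   J   J  B 
   K   K  L 
   L   L  E 
(> = start, * = accepting)

start=A accept=I A-0->B A-1->C B-0->B B-1->D C-0->D C-1->E D-0->D D-1->F E-0->E E-1->G F-0->F F-1->H G-0->G G-1->I H-0->H H-1->J I-0->I I-1->K J-0->J J-1->B K-0->K K-1->L L-0->L L-1->E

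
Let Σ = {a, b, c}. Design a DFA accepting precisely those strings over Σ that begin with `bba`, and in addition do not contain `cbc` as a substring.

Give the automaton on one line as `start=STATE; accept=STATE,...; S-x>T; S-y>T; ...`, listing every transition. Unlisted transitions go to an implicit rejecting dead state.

start=s0; accept=s4,s5,s6; s0-a>s1; s0-b>s2; s0-c>s1; s1-a>s1; s1-b>s1; s1-c>s1; s2-a>s1; s2-b>s3; s2-c>s1; s3-a>s4; s3-b>s1; s3-c>s1; s4-a>s4; s4-b>s4; s4-c>s5; s5-a>s4; s5-b>s6; s5-c>s5; s6-a>s4; s6-b>s4; s6-c>s1

Handle the two conditions separately and then intersect. The first has 5 states tracking whether the input so far still matches the prefix `bba`; the second has 4 states tracking partial matches of the forbidden pattern `cbc`. A product state is a pair (one from each), accepting exactly when both do. After merging equivalent states the machine shrinks.
A 7-state machine:
        a   b   c  
>  s0   s1  s2  s1 
   s1   s1  s1  s1 
   s2   s1  s3  s1 
   s3   s4  s1  s1 
 * s4   s4  s4  s5 
 * s5   s4  s6  s5 
 * s6   s4  s4  s1 
(> = start, * = accepting)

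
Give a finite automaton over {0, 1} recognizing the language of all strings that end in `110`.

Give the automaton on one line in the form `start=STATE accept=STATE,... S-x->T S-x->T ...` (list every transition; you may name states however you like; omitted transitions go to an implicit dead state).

Let each state record the length of the longest suffix of the input read so far that is also a prefix of `110`. S1 means the last symbol is `1`; S2 means the last 2 symbols are `11`; S3 means the last 3 symbols are `110`. Accept only at S3, where the string currently ends in `110`.
With 4 states:
        0   1  
>  S0   S0  S1 
   S1   S0  S2 
   S2   S3  S2 
 * S3   S0  S1 
(> = start, * = accepting)

start=S0 accept=S3 S0-0->S0 S0-1->S1 S1-0->S0 S1-1->S2 S2-0->S3 S2-1->S2 S3-0->S0 S3-1->S1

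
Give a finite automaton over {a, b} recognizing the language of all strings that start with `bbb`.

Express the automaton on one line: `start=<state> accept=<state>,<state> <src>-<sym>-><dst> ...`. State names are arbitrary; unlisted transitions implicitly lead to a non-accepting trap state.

start=s0 accept=s3 s0-a->s4 s0-b->s1 s1-a->s4 s1-b->s2 s2-a->s4 s2-b->s3 s3-a->s3 s3-b->s3 s4-a->s4 s4-b->s4

Walk along `bbb` while the input agrees: from s0 take `b` to s1, and so on. Any deviation drops to the rejecting sink s4. Once s3 is reached the prefix is confirmed and every continuation is accepted.
        a   b  
>  s0   s4  s1 
   s1   s4  s2 
   s2   s4  s3 
 * s3   s3  s3 
   s4   s4  s4 
(> = start, * = accepting)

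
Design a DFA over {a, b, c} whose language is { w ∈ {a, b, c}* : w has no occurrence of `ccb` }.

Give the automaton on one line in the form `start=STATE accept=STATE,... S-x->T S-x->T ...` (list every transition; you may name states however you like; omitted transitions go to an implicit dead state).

start=q0 accept=q0,q1,q2 q0-a->q0 q0-b->q0 q0-c->q1 q1-a->q0 q1-b->q0 q1-c->q2 q2-a->q0 q2-b->q3 q2-c->q2 q3-a->q3 q3-b->q3 q3-c->q3

Track partial matches of the forbidden pattern `ccb`. State q3 is a dead state reached once `ccb` has occurred; every other state accepts. q0 means no part of `ccb` is currently matched.
With 4 states:
        a   b   c  
>* q0   q0  q0  q1 
 * q1   q0  q0  q2 
 * q2   q0  q3  q2 
   q3   q3  q3  q3 
(> = start, * = accepting)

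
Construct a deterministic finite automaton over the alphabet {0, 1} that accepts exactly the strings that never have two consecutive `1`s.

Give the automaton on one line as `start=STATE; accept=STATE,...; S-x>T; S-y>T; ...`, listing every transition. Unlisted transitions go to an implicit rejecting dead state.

This is the complement of 'contains `11`'. Use the same substring-matching states — q0 through q2 holding how much of `11` has just been matched — but flip the accepting set: everything except the trap q2 accepts.
With 3 states:
        0   1  
>* q0   q0  q1 
 * q1   q0  q2 
   q2   q2  q2 
(> = start, * = accepting)

start=q0; accept=q0,q1; q0-0>q0; q0-1>q1; q1-0>q0; q1-1>q2; q2-0>q2; q2-1>q2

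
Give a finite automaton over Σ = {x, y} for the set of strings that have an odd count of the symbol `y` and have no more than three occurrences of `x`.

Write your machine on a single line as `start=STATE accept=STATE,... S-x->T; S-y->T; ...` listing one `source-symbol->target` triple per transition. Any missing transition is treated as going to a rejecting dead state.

Build one automaton per condition and run them in lockstep. The first has 2 states tracking the count of `y`s modulo 2; the second has 5 states tracking the count of `x`s, saturating at 4. A product state is a pair (one from each), accepting exactly when both do.
10 states suffice.
        x   y  
>  q0   q1  q2 
   q1   q3  q4 
 * q2   q4  q0 
   q3   q5  q6 
 * q4   q6  q1 
   q5   q7  q8 
 * q6   q8  q3 
   q7   q7  q9 
 * q8   q9  q5 
   q9   q9  q7 
(> = start, * = accepting)

start=q0; accept=q2,q4,q6,q8; q0-x->q1; q0-y->q2; q1-x->q3; q1-y->q4; q2-x->q4; q2-y->q0; q3-x->q5; q3-y->q6; q4-x->q6; q4-y->q1; q5-x->q7; q5-y->q8; q6-x->q8; q6-y->q3; q7-x->q7; q7-y->q9; q8-x->q9; q8-y->q5; q9-x->q9; q9-y->q7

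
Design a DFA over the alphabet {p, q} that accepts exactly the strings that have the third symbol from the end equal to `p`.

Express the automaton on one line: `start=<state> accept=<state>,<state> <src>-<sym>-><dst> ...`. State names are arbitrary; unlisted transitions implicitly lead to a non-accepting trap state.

start=s0 accept=s7,s8,s9,s10 s0-p->s1 s0-q->s2 s1-p->s3 s1-q->s4 s2-p->s5 s2-q->s6 s3-p->s7 s3-q->s8 s4-p->s9 s4-q->s10 s5-p->s11 s5-q->s12 s6-p->s13 s6-q->s14 s7-p->s7 s7-q->s8 s8-p->s9 s8-q->s10 s9-p->s11 s9-q->s12 s10-p->s13 s10-q->s14 s11-p->s7 s11-q->s8 s12-p->s9 s12-q->s10 s13-p->s11 s13-q->s12 s14-p->s13 s14-q->s14

A DFA must remember the last 3 symbols (since which symbol is third-to-last isn't known until the input ends). Use one state per possible window of the last ≤3 symbols; accept from those whose window starts with `p`.
With 15 states:
          p    q  
>  s0     s1   s2 
   s1     s3   s4 
   s2     s5   s6 
   s3     s7   s8 
   s4     s9  s10 
   s5    s11  s12 
   s6    s13  s14 
 * s7     s7   s8 
 * s8     s9  s10 
 * s9    s11  s12 
 * s10   s13  s14 
   s11    s7   s8 
   s12    s9  s10 
   s13   s11  s12 
   s14   s13  s14 
(> = start, * = accepting)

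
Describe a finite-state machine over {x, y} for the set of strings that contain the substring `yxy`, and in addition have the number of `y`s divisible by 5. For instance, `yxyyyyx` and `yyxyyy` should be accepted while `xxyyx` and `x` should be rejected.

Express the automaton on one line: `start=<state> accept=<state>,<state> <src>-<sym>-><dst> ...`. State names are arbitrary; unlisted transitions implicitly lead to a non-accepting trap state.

Build one automaton per condition and run them in lockstep. One (4 states) tracks whether and how much of `yxy` has been seen; the other (5 states) tracks the count of `y`s modulo 5. Each combined state is a pair, one component from each; accept when both components accept.
With 20 states:
          x    y  
>  q0     q0   q1 
   q1     q2   q3 
   q2     q4   q5 
   q3     q6   q7 
   q4     q4   q3 
   q5     q5   q8 
   q6     q9   q8 
   q7    q10  q11 
   q8     q8  q12 
   q9     q9   q7 
   q10   q13  q12 
   q11   q14  q15 
   q12   q12  q16 
   q13   q13  q11 
   q14   q17  q16 
   q15   q18   q1 
 * q16   q16  q19 
   q17   q17  q15 
   q18    q0  q19 
   q19   q19   q5 
(> = start, * = accepting)

start=q0 accept=q16 q0-x->q0 q0-y->q1 q1-x->q2 q1-y->q3 q2-x->q4 q2-y->q5 q3-x->q6 q3-y->q7 q4-x->q4 q4-y->q3 q5-x->q5 q5-y->q8 q6-x->q9 q6-y->q8 q7-x->q10 q7-y->q11 q8-x->q8 q8-y->q12 q9-x->q9 q9-y->q7 q10-x->q13 q10-y->q12 q11-x->q14 q11-y->q15 q12-x->q12 q12-y->q16 q13-x->q13 q13-y->q11 q14-x->q17 q14-y->q16 q15-x->q18 q15-y->q1 q16-x->q16 q16-y->q19 q17-x->q17 q17-y->q15 q18-x->q0 q18-y->q19 q19-x->q19 q19-y->q5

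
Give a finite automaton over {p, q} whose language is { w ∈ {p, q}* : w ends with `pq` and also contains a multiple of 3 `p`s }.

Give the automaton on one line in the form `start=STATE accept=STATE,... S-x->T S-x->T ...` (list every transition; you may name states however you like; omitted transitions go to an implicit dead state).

start=A accept=E A-p->B A-q->A B-p->C B-q->B C-p->D C-q->C D-p->B D-q->E E-p->B E-q->A

Handle the two conditions separately and then intersect. One (3 states) tracks how much of the suffix `pq` has currently been matched; the other (3 states) tracks the count of `p`s modulo 3. Each combined state is a pair, one component from each; accept when both components accept. Minimizing collapses redundant product states.
5 states suffice.
       p  q 
>  A   B  A 
   B   C  B 
   C   D  C 
   D   B  E 
 * E   B  A 
(> = start, * = accepting)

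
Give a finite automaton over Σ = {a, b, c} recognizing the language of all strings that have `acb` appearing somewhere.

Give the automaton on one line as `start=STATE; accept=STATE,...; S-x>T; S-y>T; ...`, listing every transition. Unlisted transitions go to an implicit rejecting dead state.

Track how much of `acb` has been matched so far: state s0 is no progress, s3 is the absorbing accept state reached once `acb` has occurred. Intermediate states record partial matches; on a mismatch, fall back to the longest reusable overlap.
A 4-state machine:
        a   b   c  
>  s0   s1  s0  s0 
   s1   s1  s0  s2 
   s2   s1  s3  s0 
 * s3   s3  s3  s3 
(> = start, * = accepting)

start=s0; accept=s3; s0-a>s1; s0-b>s0; s0-c>s0; s1-a>s1; s1-b>s0; s1-c>s2; s2-a>s1; s2-b>s3; s2-c>s0; s3-a>s3; s3-b>s3; s3-c>s3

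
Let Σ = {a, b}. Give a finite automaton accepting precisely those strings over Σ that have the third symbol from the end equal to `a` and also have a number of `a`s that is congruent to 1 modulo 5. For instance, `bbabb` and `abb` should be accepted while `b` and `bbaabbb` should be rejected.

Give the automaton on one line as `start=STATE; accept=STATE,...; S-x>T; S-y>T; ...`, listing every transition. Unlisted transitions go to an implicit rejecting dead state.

start=s0; accept=s5,s10,s13,s14; s0-a>s1; s0-b>s0; s1-a>s2; s1-b>s3; s2-a>s4; s2-b>s2; s3-a>s2; s3-b>s5; s4-a>s6; s4-b>s4; s5-a>s2; s5-b>s7; s6-a>s8; s6-b>s9; s7-a>s2; s7-b>s7; s8-a>s10; s8-b>s11; s9-a>s12; s9-b>s9; s10-a>s2; s10-b>s13; s11-a>s14; s11-b>s0; s12-a>s15; s12-b>s11; s13-a>s2; s13-b>s5; s14-a>s2; s14-b>s3; s15-a>s2; s15-b>s13

Handle the two conditions separately and then intersect. One (15 states) tracks the last 3 symbols read; the other (5 states) tracks the count of `a`s modulo 5. Each combined state is a pair, one component from each; accept when both components accept. Equivalent product states are then merged.
          a    b  
>  s0     s1   s0 
   s1     s2   s3 
   s2     s4   s2 
   s3     s2   s5 
   s4     s6   s4 
 * s5     s2   s7 
   s6     s8   s9 
   s7     s2   s7 
   s8    s10  s11 
   s9    s12   s9 
 * s10    s2  s13 
   s11   s14   s0 
   s12   s15  s11 
 * s13    s2   s5 
 * s14    s2   s3 
   s15    s2  s13 
(> = start, * = accepting)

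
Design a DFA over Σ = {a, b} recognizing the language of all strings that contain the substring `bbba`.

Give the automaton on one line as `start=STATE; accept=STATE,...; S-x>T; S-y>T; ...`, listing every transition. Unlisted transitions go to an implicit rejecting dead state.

start=S0; accept=S4; S0-a>S0; S0-b>S1; S1-a>S0; S1-b>S2; S2-a>S0; S2-b>S3; S3-a>S4; S3-b>S3; S4-a>S4; S4-b>S4

States S0..S3 record the length of the longest prefix of `bbba` that matches the current input suffix. Reaching S4 means `bbba` has been seen, and we stay there forever. Accept from S4.
        a   b  
>  S0   S0  S1 
   S1   S0  S2 
   S2   S0  S3 
   S3   S4  S3 
 * S4   S4  S4 
(> = start, * = accepting)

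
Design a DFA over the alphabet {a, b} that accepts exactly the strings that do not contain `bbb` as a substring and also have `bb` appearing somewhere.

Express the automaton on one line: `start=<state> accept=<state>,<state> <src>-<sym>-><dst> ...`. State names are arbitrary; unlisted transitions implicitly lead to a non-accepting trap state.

Run two small machines in parallel and take their product. One (4 states) tracks partial matches of the forbidden pattern `bbb`; the other (3 states) tracks whether and how much of `bb` has been seen. Each combined state is a pair, one component from each; accept when both components accept.
With 6 states:
        a   b  
>  q0   q0  q1 
   q1   q0  q2 
 * q2   q3  q4 
 * q3   q3  q5 
   q4   q4  q4 
 * q5   q3  q2 
(> = start, * = accepting)

start=q0 accept=q2,q3,q5 q0-a->q0 q0-b->q1 q1-a->q0 q1-b->q2 q2-a->q3 q2-b->q4 q3-a->q3 q3-b->q5 q4-a->q4 q4-b->q4 q5-a->q3 q5-b->q2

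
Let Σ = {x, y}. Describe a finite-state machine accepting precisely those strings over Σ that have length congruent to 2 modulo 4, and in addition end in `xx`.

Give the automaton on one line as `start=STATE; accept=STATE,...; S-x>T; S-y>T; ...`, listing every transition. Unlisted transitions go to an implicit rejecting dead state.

Run two small machines in parallel and take their product. One (4 states) tracks the input length modulo 4; the other (3 states) tracks how much of the suffix `xx` has currently been matched. Each combined state is a pair, one component from each; accept when both components accept. Equivalent product states are then merged.
6 states suffice.
        x   y  
>  q0   q1  q2 
   q1   q3  q4 
   q2   q4  q4 
 * q3   q5  q5 
   q4   q5  q5 
   q5   q0  q0 
(> = start, * = accepting)

start=q0; accept=q3; q0-x>q1; q0-y>q2; q1-x>q3; q1-y>q4; q2-x>q4; q2-y>q4; q3-x>q5; q3-y>q5; q4-x>q5; q4-y>q5; q5-x>q0; q5-y>q0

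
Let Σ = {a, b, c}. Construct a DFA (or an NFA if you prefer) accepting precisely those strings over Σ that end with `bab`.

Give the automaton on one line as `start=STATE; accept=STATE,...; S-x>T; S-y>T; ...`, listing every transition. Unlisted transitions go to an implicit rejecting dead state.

Remember how much of `bab` the current input suffix matches. State S0 means no match yet; S1 means the last symbol is `b`; S2 means the last 2 symbols are `ba`; S3 means the last 3 symbols are `bab`. Only S3 accepts. On a mismatch, fall back to the longest proper suffix that is still a prefix of `bab`.
A 4-state machine:
        a   b   c  
>  S0   S0  S1  S0 
   S1   S2  S1  S0 
   S2   S0  S3  S0 
 * S3   S2  S1  S0 
(> = start, * = accepting)

start=S0; accept=S3; S0-a>S0; S0-b>S1; S0-c>S0; S1-a>S2; S1-b>S1; S1-c>S0; S2-a>S0; S2-b>S3; S2-c>S0; S3-a>S2; S3-b>S1; S3-c>S0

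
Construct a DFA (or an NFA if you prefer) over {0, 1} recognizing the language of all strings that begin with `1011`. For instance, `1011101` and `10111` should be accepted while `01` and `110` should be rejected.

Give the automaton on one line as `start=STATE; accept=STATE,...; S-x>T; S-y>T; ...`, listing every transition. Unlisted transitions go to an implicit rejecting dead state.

Check the first 4 symbols one by one: A through D record how many have matched `1011` so far; any wrong symbol goes to the dead state F. After all 4 match we enter the accepting sink E.
6 states suffice.
       0  1 
>  A   F  B 
   B   C  F 
   C   F  D 
   D   F  E 
 * E   E  E 
   F   F  F 
(> = start, * = accepting)

start=A; accept=E; A-0>F; A-1>B; B-0>C; B-1>F; C-0>F; C-1>D; D-0>F; D-1>E; E-0>E; E-1>E; F-0>F; F-1>F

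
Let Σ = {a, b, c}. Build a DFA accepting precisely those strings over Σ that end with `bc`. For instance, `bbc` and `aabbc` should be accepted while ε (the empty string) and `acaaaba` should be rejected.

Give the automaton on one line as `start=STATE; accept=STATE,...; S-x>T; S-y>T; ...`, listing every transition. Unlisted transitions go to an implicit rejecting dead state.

start=S0; accept=S2; S0-a>S0; S0-b>S1; S0-c>S0; S1-a>S0; S1-b>S1; S1-c>S2; S2-a>S0; S2-b>S1; S2-c>S0

Let each state record the length of the longest suffix of the input read so far that is also a prefix of `bc`. S1 means the last symbol is `b`; S2 means the last 2 symbols are `bc`. Accept only at S2, where the string currently ends in `bc`.
A 3-state machine:
        a   b   c  
>  S0   S0  S1  S0 
   S1   S0  S1  S2 
 * S2   S0  S1  S0 
(> = start, * = accepting)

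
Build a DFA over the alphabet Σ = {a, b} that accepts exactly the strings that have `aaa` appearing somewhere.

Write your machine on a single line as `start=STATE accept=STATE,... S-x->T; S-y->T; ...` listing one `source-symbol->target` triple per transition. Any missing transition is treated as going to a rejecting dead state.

States q0..q2 record the length of the longest prefix of `aaa` that matches the current input suffix. Reaching q3 means `aaa` has been seen, and we stay there forever. Accept from q3.
4 states suffice.
        a   b  
>  q0   q1  q0 
   q1   q2  q0 
   q2   q3  q0 
 * q3   q3  q3 
(> = start, * = accepting)

start=q0; accept=q3; q0-a->q1; q0-b->q0; q1-a->q2; q1-b->q0; q2-a->q3; q2-b->q0; q3-a->q3; q3-b->q3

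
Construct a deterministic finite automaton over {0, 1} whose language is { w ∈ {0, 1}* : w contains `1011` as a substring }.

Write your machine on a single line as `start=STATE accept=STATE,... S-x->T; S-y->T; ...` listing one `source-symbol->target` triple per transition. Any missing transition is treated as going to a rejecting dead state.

States q0..q3 record the length of the longest prefix of `1011` that matches the current input suffix. Reaching q4 means `1011` has been seen, and we stay there forever. Accept from q4.
With 5 states:
        0   1  
>  q0   q0  q1 
   q1   q2  q1 
   q2   q0  q3 
   q3   q2  q4 
 * q4   q4  q4 
(> = start, * = accepting)

start=q0; accept=q4; q0-0->q0; q0-1->q1; q1-0->q2; q1-1->q1; q2-0->q0; q2-1->q3; q3-0->q2; q3-1->q4; q4-0->q4; q4-1->q4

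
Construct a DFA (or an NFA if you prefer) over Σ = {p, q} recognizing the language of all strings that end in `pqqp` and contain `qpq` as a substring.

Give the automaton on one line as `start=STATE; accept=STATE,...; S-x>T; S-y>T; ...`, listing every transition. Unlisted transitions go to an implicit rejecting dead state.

start=s0; accept=s10; s0-p>s1; s0-q>s2; s1-p>s1; s1-q>s3; s2-p>s4; s2-q>s2; s3-p>s4; s3-q>s5; s4-p>s1; s4-q>s6; s5-p>s7; s5-q>s2; s6-p>s8; s6-q>s9; s7-p>s1; s7-q>s6; s8-p>s8; s8-q>s6; s9-p>s10; s9-q>s11; s10-p>s8; s10-q>s6; s11-p>s8; s11-q>s11

Build one automaton per condition and run them in lockstep. One (5 states) tracks how much of the suffix `pqqp` has currently been matched; the other (4 states) tracks whether and how much of `qpq` has been seen. Each combined state is a pair, one component from each; accept when both components accept.
          p    q  
>  s0     s1   s2 
   s1     s1   s3 
   s2     s4   s2 
   s3     s4   s5 
   s4     s1   s6 
   s5     s7   s2 
   s6     s8   s9 
   s7     s1   s6 
   s8     s8   s6 
   s9    s10  s11 
 * s10    s8   s6 
   s11    s8  s11 
(> = start, * = accepting)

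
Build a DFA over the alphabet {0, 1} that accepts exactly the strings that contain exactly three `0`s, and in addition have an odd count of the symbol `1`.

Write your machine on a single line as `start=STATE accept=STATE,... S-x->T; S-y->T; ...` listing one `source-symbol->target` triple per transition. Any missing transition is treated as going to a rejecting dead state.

Handle the two conditions separately and then intersect. One (5 states) tracks the count of `0`s, saturating at 4; the other (2 states) tracks the count of `1`s modulo 2. Each combined state is a pair, one component from each; accept when both components accept. Equivalent product states are then merged.
        0   1  
>  q0   q1  q2 
   q1   q3  q4 
   q2   q4  q0 
   q3   q5  q6 
   q4   q6  q1 
   q5   q7  q8 
   q6   q8  q3 
   q7   q7  q7 
 * q8   q7  q5 
(> = start, * = accepting)

start=q0; accept=q8; q0-0->q1; q0-1->q2; q1-0->q3; q1-1->q4; q2-0->q4; q2-1->q0; q3-0->q5; q3-1->q6; q4-0->q6; q4-1->q1; q5-0->q7; q5-1->q8; q6-0->q8; q6-1->q3; q7-0->q7; q7-1->q7; q8-0->q7; q8-1->q5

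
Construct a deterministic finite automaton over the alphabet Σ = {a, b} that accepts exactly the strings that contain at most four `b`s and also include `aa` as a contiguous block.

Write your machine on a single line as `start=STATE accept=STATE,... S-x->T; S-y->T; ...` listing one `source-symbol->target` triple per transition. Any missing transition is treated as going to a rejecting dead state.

Handle the two conditions separately and then intersect. One (6 states) tracks the count of `b`s, saturating at 5; the other (3 states) tracks whether and how much of `aa` has been seen. Each combined state is a pair, one component from each; accept when both components accept. Minimizing collapses redundant product states.
16 states suffice.
          a    b  
>  q0     q1   q2 
   q1     q3   q2 
   q2     q4   q5 
 * q3     q3   q6 
   q4     q6   q5 
   q5     q7   q8 
 * q6     q6   q9 
   q7     q9   q8 
   q8    q10  q11 
 * q9     q9  q12 
   q10   q12  q11 
   q11   q13  q14 
 * q12   q12  q15 
   q13   q15  q14 
   q14   q14  q14 
 * q15   q15  q14 
(> = start, * = accepting)

start=q0; accept=q3,q6,q9,q12,q15; q0-a->q1; q0-b->q2; q1-a->q3; q1-b->q2; q2-a->q4; q2-b->q5; q3-a->q3; q3-b->q6; q4-a->q6; q4-b->q5; q5-a->q7; q5-b->q8; q6-a->q6; q6-b->q9; q7-a->q9; q7-b->q8; q8-a->q10; q8-b->q11; q9-a->q9; q9-b->q12; q10-a->q12; q10-b->q11; q11-a->q13; q11-b->q14; q12-a->q12; q12-b->q15; q13-a->q15; q13-b->q14; q14-a->q14; q14-b->q14; q15-a->q15; q15-b->q14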